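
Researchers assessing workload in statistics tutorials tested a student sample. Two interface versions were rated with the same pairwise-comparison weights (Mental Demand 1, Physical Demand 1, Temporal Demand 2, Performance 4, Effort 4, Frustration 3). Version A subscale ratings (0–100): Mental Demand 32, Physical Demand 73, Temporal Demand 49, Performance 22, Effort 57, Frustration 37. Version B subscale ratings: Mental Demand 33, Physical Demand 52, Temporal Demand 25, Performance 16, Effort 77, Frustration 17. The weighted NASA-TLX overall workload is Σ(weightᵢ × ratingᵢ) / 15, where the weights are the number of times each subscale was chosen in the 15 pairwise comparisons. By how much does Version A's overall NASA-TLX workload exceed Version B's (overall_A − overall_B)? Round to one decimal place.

Version A weighted sum = 1·32 + 1·73 + 2·49 + 4·22 + 4·57 + 3·37 = 32 + 73 + 98 + 88 + 228 + 111 = 630; overall_A = 630/15 = 42.0000.
Version B weighted sum = 1·33 + 1·52 + 2·25 + 4·16 + 4·77 + 3·17 = 33 + 52 + 50 + 64 + 308 + 51 = 558; overall_B = 558/15 = 37.2000.
Difference = 42.0000 − 37.2000 = 4.8000 ≈ 4.8.

4.8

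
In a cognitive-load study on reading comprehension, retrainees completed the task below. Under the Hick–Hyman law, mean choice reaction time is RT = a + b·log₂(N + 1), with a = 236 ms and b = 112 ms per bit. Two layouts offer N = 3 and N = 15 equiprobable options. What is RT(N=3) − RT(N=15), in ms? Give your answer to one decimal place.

-224.0

RT(3) = 236 + 112·log₂(4) = 236 + 112·2.0000 = 460.0000 ms.
RT(15) = 236 + 112·log₂(16) = 236 + 112·4.0000 = 684.0000 ms.
Difference = 460.0000 − 684.0000 = -224.0000 ≈ -224.0 ms.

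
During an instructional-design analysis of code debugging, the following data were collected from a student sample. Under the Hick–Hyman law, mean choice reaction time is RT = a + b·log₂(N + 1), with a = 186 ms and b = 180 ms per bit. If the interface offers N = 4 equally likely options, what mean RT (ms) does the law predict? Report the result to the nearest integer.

604

log₂(4 + 1) = log₂(5) = 2.3219.
RT = 186 + 180 × 2.3219 = 186 + 417.9420 = 603.9420 ms.
≈ 604 ms.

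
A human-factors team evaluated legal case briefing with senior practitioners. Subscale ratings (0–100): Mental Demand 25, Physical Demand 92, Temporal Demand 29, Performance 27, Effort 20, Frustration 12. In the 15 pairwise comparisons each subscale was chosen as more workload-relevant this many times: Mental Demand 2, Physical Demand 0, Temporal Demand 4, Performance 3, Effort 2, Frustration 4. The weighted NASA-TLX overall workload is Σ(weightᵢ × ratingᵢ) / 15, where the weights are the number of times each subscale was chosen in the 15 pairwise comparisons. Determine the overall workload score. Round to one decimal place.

The tallies are the weights (they sum to 15).
Weighted sum = 2·25 + 0·92 + 4·29 + 3·27 + 2·20 + 4·12
            = 50 + 0 + 116 + 81 + 40 + 48 = 335.
Overall workload = 335 / 15 = 22.3333 ≈ 22.3.

22.3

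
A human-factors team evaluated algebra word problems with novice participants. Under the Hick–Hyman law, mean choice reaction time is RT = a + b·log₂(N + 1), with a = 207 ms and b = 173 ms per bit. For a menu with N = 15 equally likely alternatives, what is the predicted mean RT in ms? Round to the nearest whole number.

log₂(15 + 1) = log₂(16) = 4.0000.
RT = 207 + 173 × 4.0000 = 207 + 692.0000 = 899.0000 ms.
≈ 899 ms.

899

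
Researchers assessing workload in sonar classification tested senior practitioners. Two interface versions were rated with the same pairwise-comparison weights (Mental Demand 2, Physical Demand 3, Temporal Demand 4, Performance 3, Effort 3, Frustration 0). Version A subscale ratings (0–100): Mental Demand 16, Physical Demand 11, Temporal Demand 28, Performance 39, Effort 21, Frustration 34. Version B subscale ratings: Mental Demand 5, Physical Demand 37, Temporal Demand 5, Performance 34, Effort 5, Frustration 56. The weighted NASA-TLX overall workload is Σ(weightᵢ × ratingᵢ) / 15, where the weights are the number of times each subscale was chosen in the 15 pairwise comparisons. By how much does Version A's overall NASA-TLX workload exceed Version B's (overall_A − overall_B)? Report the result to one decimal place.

Version A weighted sum = 2·16 + 3·11 + 4·28 + 3·39 + 3·21 + 0·34 = 32 + 33 + 112 + 117 + 63 + 0 = 357; overall_A = 357/15 = 23.8000.
Version B weighted sum = 2·5 + 3·37 + 4·5 + 3·34 + 3·5 + 0·56 = 10 + 111 + 20 + 102 + 15 + 0 = 258; overall_B = 258/15 = 17.2000.
Difference = 23.8000 − 17.2000 = 6.6000 ≈ 6.6.

6.6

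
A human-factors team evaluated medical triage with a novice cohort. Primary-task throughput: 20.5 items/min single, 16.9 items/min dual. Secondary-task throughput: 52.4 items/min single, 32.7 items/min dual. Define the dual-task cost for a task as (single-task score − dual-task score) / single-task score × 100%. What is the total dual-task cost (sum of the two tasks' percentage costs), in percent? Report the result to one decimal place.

Primary cost = (20.5 − 16.9) / 20.5 × 100% = 17.5610%.
Secondary cost = (52.4 − 32.7) / 52.4 × 100% = 37.5954%.
Total = 17.5610% + 37.5954% = 55.1564% ≈ 55.2%.

55.2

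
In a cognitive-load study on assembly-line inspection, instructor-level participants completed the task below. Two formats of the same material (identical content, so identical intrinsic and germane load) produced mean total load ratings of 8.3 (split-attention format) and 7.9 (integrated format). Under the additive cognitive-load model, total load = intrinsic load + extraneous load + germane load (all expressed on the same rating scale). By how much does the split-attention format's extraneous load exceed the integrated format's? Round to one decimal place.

Intrinsic and germane load are equal across formats, so the difference in total load equals the difference in extraneous load.
Extraneous-load difference = 8.3 − 7.9 = 0.4.

0.4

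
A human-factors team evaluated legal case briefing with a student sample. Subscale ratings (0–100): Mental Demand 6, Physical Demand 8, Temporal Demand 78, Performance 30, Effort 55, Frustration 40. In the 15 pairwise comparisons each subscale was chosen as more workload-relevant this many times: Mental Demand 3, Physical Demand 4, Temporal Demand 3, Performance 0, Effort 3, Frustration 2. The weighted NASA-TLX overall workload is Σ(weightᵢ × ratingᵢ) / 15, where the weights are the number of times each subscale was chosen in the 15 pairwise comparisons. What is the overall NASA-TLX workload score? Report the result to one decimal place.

The tallies are the weights (they sum to 15).
Weighted sum = 3·6 + 4·8 + 3·78 + 0·30 + 3·55 + 2·40
            = 18 + 32 + 234 + 0 + 165 + 80 = 529.
Overall workload = 529 / 15 = 35.2667 ≈ 35.3.

35.3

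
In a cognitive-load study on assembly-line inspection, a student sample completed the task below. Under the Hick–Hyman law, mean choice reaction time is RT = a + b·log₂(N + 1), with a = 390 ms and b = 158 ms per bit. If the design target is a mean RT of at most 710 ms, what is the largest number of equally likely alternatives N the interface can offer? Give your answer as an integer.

Set 390 + 158·log₂(N + 1) ≤ 710.
log₂(N + 1) ≤ (710 − 390) / 158 = 2.0253.
N + 1 ≤ 2^2.0253 = 4.0708.
N ≤ 3.0708, so the largest integer N is 3.

3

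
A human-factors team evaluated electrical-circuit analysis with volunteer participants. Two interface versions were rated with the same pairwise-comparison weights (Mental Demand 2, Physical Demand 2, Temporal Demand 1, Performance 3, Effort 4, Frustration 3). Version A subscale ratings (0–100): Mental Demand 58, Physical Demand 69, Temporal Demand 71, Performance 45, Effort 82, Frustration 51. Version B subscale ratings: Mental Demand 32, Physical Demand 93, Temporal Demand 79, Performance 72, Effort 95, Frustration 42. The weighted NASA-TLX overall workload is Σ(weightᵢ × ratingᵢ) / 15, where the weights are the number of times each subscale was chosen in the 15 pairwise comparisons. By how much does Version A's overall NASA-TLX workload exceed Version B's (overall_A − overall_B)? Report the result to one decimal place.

-7.3

Version A weighted sum = 2·58 + 2·69 + 1·71 + 3·45 + 4·82 + 3·51 = 116 + 138 + 71 + 135 + 328 + 153 = 941; overall_A = 941/15 = 62.7333.
Version B weighted sum = 2·32 + 2·93 + 1·79 + 3·72 + 4·95 + 3·42 = 64 + 186 + 79 + 216 + 380 + 126 = 1051; overall_B = 1051/15 = 70.0667.
Difference = 62.7333 − 70.0667 = -7.3334 ≈ -7.3.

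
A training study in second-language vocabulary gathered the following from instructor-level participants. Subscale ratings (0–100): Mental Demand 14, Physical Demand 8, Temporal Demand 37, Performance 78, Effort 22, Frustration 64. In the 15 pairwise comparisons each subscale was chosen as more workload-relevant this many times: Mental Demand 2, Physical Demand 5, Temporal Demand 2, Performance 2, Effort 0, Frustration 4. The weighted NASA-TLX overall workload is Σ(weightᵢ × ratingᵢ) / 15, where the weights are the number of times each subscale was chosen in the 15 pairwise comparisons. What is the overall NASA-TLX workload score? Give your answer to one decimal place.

36.9

The tallies are the weights (they sum to 15).
Weighted sum = 2·14 + 5·8 + 2·37 + 2·78 + 0·22 + 4·64
            = 28 + 40 + 74 + 156 + 0 + 256 = 554.
Overall workload = 554 / 15 = 36.9333 ≈ 36.9.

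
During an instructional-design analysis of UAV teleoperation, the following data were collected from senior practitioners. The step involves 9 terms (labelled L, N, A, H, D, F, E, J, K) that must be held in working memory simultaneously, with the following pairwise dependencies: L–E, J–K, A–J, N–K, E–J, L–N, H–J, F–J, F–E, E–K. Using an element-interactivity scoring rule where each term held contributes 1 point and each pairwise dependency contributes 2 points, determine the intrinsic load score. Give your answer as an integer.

Count of terms held simultaneously: 9.
Count of pairwise dependencies listed: 10.
Element contribution: 9 × 1 = 9.
Interaction contribution: 10 × 2 = 20.
Intrinsic load = 9 + 20 = 29.

29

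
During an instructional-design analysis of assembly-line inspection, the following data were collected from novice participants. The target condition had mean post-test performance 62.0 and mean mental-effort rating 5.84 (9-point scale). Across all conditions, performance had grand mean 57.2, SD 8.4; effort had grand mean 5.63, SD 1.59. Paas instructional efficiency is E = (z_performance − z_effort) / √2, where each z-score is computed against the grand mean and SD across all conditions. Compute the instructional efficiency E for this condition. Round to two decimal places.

0.31

z_performance = (62.0 − 57.2) / 8.4 = 4.8000 / 8.4 = 0.5714.
z_effort = (5.84 − 5.63) / 1.59 = 0.2100 / 1.59 = 0.1321.
z_P − z_E = 0.5714 − 0.1321 = 0.4393.
E = 0.4393 / √2 = 0.4393 / 1.41421 = 0.3106 ≈ 0.31.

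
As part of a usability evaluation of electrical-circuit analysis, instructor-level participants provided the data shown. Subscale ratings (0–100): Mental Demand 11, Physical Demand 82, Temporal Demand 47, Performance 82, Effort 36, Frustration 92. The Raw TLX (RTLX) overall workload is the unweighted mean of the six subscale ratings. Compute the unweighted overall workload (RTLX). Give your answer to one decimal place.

Sum of ratings = 11 + 82 + 47 + 82 + 36 + 92 = 350.
RTLX = 350 / 6 = 58.3333 ≈ 58.3.

58.3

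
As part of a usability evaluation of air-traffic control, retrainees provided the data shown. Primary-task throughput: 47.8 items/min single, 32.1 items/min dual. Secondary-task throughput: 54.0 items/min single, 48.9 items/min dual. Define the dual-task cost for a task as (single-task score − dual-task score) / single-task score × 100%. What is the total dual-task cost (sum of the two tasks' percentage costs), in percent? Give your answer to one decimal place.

Primary cost = (47.8 − 32.1) / 47.8 × 100% = 32.8452%.
Secondary cost = (54.0 − 48.9) / 54.0 × 100% = 9.4444%.
Total = 32.8452% + 9.4444% = 42.2896% ≈ 42.3%.

42.3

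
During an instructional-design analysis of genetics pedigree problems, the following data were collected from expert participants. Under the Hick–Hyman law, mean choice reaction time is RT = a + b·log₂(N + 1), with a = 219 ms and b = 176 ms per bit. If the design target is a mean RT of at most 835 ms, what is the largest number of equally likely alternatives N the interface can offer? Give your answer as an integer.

10

Set 219 + 176·log₂(N + 1) ≤ 835.
log₂(N + 1) ≤ (835 − 219) / 176 = 3.5000.
N + 1 ≤ 2^3.5000 = 11.3137.
N ≤ 10.3137, so the largest integer N is 10.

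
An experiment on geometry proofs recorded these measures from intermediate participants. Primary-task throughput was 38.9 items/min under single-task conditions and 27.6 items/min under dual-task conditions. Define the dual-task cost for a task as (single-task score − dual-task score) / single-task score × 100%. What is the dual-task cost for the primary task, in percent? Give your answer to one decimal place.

29.0

Cost = (38.9 − 27.6) / 38.9 × 100%
     = 11.3000 / 38.9 × 100% = 29.0488%.
≈ 29.0%.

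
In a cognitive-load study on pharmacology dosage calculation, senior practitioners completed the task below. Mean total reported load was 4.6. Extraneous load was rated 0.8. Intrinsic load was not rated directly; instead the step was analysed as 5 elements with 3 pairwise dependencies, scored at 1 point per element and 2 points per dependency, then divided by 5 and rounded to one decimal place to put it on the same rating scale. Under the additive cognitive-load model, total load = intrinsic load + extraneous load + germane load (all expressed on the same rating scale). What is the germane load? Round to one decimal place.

1.6

Intrinsic (element-interactivity): (5 × 1 + 3 × 2) / 5 = 11 / 5 = 2.2000 → 2.2.
germane load = total − intrinsic − extraneous
             = 4.6 − 2.2 − 0.8 = 1.6.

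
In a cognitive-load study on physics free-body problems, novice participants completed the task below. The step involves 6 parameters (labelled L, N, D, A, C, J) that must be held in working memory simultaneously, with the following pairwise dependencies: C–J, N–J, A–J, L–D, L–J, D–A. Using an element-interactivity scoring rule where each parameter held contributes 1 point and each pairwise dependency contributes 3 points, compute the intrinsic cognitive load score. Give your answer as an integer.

24

Count of parameters held simultaneously: 6.
Count of pairwise dependencies listed: 6.
Element contribution: 6 × 1 = 6.
Interaction contribution: 6 × 3 = 18.
Intrinsic load = 6 + 18 = 24.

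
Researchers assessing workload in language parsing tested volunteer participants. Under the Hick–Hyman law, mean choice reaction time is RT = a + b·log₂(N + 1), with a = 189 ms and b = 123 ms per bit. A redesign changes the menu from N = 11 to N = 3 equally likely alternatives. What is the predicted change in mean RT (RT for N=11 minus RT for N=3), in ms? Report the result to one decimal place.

RT(11) = 189 + 123·log₂(12) = 189 + 123·3.5850 = 629.9550 ms.
RT(3) = 189 + 123·log₂(4) = 189 + 123·2.0000 = 435.0000 ms.
Difference = 629.9550 − 435.0000 = 194.9550 ≈ 195.0 ms.

195.0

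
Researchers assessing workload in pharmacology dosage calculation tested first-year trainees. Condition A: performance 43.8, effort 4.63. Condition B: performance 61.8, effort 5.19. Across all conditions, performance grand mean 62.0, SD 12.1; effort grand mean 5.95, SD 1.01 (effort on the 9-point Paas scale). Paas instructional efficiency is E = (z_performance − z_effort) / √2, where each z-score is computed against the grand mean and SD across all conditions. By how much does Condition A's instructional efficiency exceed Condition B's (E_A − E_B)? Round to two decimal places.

-0.66

Condition A: z_P = (43.8 − 62.0)/12.1 = -1.5041; z_E = (4.63 − 5.95)/1.01 = -1.3069; E_A = (-1.5041 − (-1.3069))/√2 = -0.1394.
Condition B: z_P = (61.8 − 62.0)/12.1 = -0.0165; z_E = (5.19 − 5.95)/1.01 = -0.7525; E_B = (-0.0165 − (-0.7525))/√2 = 0.5204.
E_A − E_B = -0.1394 − 0.5204 = -0.6598 ≈ -0.66.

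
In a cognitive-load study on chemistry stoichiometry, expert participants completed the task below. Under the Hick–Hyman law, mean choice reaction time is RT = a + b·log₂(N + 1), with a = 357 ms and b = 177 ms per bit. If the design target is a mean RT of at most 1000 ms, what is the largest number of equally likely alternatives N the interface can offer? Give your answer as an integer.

11

Set 357 + 177·log₂(N + 1) ≤ 1000.
log₂(N + 1) ≤ (1000 − 357) / 177 = 3.6328.
N + 1 ≤ 2^3.6328 = 12.4046.
N ≤ 11.4046, so the largest integer N is 11.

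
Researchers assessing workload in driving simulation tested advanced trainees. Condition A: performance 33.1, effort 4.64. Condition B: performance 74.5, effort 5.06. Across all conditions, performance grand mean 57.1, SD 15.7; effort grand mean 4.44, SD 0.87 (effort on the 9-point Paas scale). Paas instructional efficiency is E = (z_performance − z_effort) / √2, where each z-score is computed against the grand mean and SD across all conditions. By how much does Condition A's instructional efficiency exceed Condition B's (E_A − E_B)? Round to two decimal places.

-1.52

Condition A: z_P = (33.1 − 57.1)/15.7 = -1.5287; z_E = (4.64 − 4.44)/0.87 = 0.2299; E_A = (-1.5287 − 0.2299)/√2 = -1.2435.
Condition B: z_P = (74.5 − 57.1)/15.7 = 1.1083; z_E = (5.06 − 4.44)/0.87 = 0.7126; E_B = (1.1083 − 0.7126)/√2 = 0.2798.
E_A − E_B = -1.2435 − 0.2798 = -1.5233 ≈ -1.52.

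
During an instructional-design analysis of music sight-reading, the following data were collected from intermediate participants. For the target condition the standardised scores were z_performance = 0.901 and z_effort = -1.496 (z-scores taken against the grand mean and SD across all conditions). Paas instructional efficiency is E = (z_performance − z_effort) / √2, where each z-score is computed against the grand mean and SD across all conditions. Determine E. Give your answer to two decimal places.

1.69

z_P − z_E = 0.901 − (-1.496) = 2.3970.
E = 2.3970 / √2 = 2.3970 / 1.41421 = 1.6949 ≈ 1.69.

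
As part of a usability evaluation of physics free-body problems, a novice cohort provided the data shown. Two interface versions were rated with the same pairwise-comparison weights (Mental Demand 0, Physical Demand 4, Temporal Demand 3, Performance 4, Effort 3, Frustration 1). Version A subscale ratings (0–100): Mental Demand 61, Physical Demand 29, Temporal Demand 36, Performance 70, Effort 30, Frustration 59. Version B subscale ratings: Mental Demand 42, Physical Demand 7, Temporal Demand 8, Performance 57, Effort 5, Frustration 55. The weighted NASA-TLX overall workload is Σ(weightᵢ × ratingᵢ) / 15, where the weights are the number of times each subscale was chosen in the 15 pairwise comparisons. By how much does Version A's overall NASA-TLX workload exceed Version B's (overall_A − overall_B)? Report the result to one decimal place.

20.2

Version A weighted sum = 0·61 + 4·29 + 3·36 + 4·70 + 3·30 + 1·59 = 0 + 116 + 108 + 280 + 90 + 59 = 653; overall_A = 653/15 = 43.5333.
Version B weighted sum = 0·42 + 4·7 + 3·8 + 4·57 + 3·5 + 1·55 = 0 + 28 + 24 + 228 + 15 + 55 = 350; overall_B = 350/15 = 23.3333.
Difference = 43.5333 − 23.3333 = 20.2000 ≈ 20.2.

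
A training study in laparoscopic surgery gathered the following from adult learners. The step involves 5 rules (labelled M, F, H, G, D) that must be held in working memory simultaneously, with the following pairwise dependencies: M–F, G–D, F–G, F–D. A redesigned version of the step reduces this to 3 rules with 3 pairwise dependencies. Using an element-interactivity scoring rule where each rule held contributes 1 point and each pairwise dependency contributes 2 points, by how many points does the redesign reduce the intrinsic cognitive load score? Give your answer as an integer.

Original: 5 × 1 + 4 × 2 = 5 + 8 = 13.
Redesigned: 3 × 1 + 3 × 2 = 3 + 6 = 9.
Reduction = 13 − 9 = 4.

4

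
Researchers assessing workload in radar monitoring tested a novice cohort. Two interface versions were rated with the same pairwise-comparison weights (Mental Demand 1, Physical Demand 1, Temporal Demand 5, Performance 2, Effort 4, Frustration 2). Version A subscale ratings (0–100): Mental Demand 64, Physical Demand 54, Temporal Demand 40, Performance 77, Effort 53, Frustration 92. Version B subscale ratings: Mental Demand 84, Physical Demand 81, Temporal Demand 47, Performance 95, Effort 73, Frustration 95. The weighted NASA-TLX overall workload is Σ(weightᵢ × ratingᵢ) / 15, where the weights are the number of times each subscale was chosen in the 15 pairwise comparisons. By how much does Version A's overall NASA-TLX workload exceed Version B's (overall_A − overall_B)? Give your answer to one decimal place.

Version A weighted sum = 1·64 + 1·54 + 5·40 + 2·77 + 4·53 + 2·92 = 64 + 54 + 200 + 154 + 212 + 184 = 868; overall_A = 868/15 = 57.8667.
Version B weighted sum = 1·84 + 1·81 + 5·47 + 2·95 + 4·73 + 2·95 = 84 + 81 + 235 + 190 + 292 + 190 = 1072; overall_B = 1072/15 = 71.4667.
Difference = 57.8667 − 71.4667 = -13.6000 ≈ -13.6.

-13.6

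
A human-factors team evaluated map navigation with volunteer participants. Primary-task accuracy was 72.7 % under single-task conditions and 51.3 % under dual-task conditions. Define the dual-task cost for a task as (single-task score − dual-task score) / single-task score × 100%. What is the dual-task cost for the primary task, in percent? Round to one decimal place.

29.4

Cost = (72.7 − 51.3) / 72.7 × 100%
     = 21.4000 / 72.7 × 100% = 29.4360%.
≈ 29.4%.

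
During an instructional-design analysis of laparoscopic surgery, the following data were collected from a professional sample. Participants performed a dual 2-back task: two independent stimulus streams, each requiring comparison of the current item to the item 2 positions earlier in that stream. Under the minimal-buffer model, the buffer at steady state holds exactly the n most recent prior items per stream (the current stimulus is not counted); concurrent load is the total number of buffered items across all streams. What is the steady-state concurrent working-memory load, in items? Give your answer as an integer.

4

Each stream's buffer holds its 2 most recent prior items.
Two independent streams: 2 × 2 = 4 buffered items at steady state.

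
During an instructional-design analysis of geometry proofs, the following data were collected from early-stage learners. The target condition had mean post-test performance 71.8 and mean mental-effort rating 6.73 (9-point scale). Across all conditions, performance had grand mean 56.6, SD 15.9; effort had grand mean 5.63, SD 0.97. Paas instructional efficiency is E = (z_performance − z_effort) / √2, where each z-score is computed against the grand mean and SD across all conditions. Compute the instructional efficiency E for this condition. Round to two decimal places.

z_performance = (71.8 − 56.6) / 15.9 = 15.2000 / 15.9 = 0.9560.
z_effort = (6.73 − 5.63) / 0.97 = 1.1000 / 0.97 = 1.1340.
z_P − z_E = 0.9560 − 1.1340 = -0.1780.
E = -0.1780 / √2 = -0.1780 / 1.41421 = -0.1259 ≈ -0.13.

-0.13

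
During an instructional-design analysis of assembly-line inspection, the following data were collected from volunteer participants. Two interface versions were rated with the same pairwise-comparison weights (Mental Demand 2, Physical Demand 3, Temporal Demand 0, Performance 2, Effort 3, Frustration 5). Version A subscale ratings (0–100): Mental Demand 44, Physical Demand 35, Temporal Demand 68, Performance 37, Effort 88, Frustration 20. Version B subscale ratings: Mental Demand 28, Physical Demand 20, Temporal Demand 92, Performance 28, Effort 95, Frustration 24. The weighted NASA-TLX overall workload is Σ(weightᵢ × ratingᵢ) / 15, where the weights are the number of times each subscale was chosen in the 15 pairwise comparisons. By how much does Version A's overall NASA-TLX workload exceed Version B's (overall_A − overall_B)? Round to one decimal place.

3.6

Version A weighted sum = 2·44 + 3·35 + 0·68 + 2·37 + 3·88 + 5·20 = 88 + 105 + 0 + 74 + 264 + 100 = 631; overall_A = 631/15 = 42.0667.
Version B weighted sum = 2·28 + 3·20 + 0·92 + 2·28 + 3·95 + 5·24 = 56 + 60 + 0 + 56 + 285 + 120 = 577; overall_B = 577/15 = 38.4667.
Difference = 42.0667 − 38.4667 = 3.6000 ≈ 3.6.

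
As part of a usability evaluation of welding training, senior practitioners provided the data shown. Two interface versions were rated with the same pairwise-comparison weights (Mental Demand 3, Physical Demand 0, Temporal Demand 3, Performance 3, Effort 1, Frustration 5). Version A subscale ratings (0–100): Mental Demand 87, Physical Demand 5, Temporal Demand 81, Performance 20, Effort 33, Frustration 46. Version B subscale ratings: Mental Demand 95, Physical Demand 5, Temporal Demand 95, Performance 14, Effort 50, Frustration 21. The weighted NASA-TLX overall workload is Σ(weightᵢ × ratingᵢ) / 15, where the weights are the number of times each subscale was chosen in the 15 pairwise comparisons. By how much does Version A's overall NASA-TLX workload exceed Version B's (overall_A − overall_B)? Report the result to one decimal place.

4.0

Version A weighted sum = 3·87 + 0·5 + 3·81 + 3·20 + 1·33 + 5·46 = 261 + 0 + 243 + 60 + 33 + 230 = 827; overall_A = 827/15 = 55.1333.
Version B weighted sum = 3·95 + 0·5 + 3·95 + 3·14 + 1·50 + 5·21 = 285 + 0 + 285 + 42 + 50 + 105 = 767; overall_B = 767/15 = 51.1333.
Difference = 55.1333 − 51.1333 = 4.0000 ≈ 4.0.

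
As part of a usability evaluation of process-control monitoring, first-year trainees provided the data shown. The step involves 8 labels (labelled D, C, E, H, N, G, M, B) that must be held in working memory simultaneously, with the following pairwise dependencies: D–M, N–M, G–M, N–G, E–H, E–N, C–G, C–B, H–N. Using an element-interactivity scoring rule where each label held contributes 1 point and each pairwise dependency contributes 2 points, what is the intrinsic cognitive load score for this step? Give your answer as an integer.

26

Count of labels held simultaneously: 8.
Count of pairwise dependencies listed: 9.
Element contribution: 8 × 1 = 8.
Interaction contribution: 9 × 2 = 18.
Intrinsic load = 8 + 18 = 26.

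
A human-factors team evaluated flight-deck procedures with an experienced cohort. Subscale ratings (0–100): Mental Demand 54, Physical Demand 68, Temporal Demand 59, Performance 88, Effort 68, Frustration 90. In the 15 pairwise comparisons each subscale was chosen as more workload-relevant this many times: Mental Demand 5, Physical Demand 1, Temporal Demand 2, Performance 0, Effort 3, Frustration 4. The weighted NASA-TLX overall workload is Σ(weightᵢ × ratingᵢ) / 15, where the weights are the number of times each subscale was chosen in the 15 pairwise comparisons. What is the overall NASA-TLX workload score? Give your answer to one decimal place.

68.0

The tallies are the weights (they sum to 15).
Weighted sum = 5·54 + 1·68 + 2·59 + 0·88 + 3·68 + 4·90
            = 270 + 68 + 118 + 0 + 204 + 360 = 1020.
Overall workload = 1020 / 15 = 68.0000 ≈ 68.0.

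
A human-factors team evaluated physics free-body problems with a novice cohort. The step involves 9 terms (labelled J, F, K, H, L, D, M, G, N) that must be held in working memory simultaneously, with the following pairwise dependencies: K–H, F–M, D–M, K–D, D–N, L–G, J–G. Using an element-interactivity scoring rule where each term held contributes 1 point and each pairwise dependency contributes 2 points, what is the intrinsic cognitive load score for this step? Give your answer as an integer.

Count of terms held simultaneously: 9.
Count of pairwise dependencies listed: 7.
Element contribution: 9 × 1 = 9.
Interaction contribution: 7 × 2 = 14.
Intrinsic load = 9 + 14 = 23.

23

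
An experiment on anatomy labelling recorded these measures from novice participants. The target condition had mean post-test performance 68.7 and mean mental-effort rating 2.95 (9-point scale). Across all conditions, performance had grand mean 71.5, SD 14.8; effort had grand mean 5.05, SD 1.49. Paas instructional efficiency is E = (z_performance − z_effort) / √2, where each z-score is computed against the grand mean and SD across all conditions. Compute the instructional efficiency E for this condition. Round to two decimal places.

0.86

z_performance = (68.7 − 71.5) / 14.8 = -2.8000 / 14.8 = -0.1892.
z_effort = (2.95 − 5.05) / 1.49 = -2.1000 / 1.49 = -1.4094.
z_P − z_E = -0.1892 − (-1.4094) = 1.2202.
E = 1.2202 / √2 = 1.2202 / 1.41421 = 0.8628 ≈ 0.86.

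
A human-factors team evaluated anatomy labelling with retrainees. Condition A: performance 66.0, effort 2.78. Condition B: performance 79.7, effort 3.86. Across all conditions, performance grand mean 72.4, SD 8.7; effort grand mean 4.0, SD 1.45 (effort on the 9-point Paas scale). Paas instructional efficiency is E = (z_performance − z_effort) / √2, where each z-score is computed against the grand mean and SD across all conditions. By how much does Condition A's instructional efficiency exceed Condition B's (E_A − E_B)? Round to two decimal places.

Condition A: z_P = (66.0 − 72.4)/8.7 = -0.7356; z_E = (2.78 − 4.0)/1.45 = -0.8414; E_A = (-0.7356 − (-0.8414))/√2 = 0.0748.
Condition B: z_P = (79.7 − 72.4)/8.7 = 0.8391; z_E = (3.86 − 4.0)/1.45 = -0.0966; E_B = (0.8391 − (-0.0966))/√2 = 0.6616.
E_A − E_B = 0.0748 − 0.6616 = -0.5868 ≈ -0.59.

-0.59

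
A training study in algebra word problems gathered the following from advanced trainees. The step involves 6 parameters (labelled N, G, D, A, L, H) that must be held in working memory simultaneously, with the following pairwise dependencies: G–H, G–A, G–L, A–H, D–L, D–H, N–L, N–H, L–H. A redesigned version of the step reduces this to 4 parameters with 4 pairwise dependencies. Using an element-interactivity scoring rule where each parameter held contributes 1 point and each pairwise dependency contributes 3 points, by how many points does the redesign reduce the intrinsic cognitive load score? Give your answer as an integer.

Original: 6 × 1 + 9 × 3 = 6 + 27 = 33.
Redesigned: 4 × 1 + 4 × 3 = 4 + 12 = 16.
Reduction = 33 − 16 = 17.

17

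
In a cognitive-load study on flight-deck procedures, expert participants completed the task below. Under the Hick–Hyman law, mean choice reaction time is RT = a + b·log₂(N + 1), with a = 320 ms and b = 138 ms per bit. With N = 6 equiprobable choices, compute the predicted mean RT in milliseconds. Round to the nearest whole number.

707

log₂(6 + 1) = log₂(7) = 2.8074.
RT = 320 + 138 × 2.8074 = 320 + 387.4212 = 707.4212 ms.
≈ 707 ms.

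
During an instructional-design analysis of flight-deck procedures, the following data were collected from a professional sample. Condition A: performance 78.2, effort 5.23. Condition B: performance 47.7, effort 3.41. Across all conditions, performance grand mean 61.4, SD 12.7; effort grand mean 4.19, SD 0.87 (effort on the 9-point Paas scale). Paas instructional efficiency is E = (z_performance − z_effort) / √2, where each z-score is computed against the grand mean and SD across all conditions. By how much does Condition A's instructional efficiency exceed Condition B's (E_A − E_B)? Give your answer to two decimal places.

Condition A: z_P = (78.2 − 61.4)/12.7 = 1.3228; z_E = (5.23 − 4.19)/0.87 = 1.1954; E_A = (1.3228 − 1.1954)/√2 = 0.0901.
Condition B: z_P = (47.7 − 61.4)/12.7 = -1.0787; z_E = (3.41 − 4.19)/0.87 = -0.8966; E_B = (-1.0787 − (-0.8966))/√2 = -0.1288.
E_A − E_B = 0.0901 − (-0.1288) = 0.2189 ≈ 0.22.

0.22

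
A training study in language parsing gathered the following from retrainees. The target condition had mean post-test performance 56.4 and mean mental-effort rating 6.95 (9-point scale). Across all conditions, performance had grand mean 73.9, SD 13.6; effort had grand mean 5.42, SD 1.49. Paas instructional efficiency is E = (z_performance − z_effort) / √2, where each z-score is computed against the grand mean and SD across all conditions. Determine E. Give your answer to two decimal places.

z_performance = (56.4 − 73.9) / 13.6 = -17.5000 / 13.6 = -1.2868.
z_effort = (6.95 − 5.42) / 1.49 = 1.5300 / 1.49 = 1.0268.
z_P − z_E = -1.2868 − 1.0268 = -2.3136.
E = -2.3136 / √2 = -2.3136 / 1.41421 = -1.6360 ≈ -1.64.

-1.64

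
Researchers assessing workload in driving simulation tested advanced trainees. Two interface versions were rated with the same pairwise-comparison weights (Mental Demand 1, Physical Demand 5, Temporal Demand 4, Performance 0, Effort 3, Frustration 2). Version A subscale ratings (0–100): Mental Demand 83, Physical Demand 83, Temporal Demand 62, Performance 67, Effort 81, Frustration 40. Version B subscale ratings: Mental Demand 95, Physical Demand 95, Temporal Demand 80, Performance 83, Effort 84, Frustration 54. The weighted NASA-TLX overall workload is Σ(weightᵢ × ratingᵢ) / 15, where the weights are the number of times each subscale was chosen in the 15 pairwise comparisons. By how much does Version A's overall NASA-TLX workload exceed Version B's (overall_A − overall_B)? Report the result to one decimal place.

-12.1

Version A weighted sum = 1·83 + 5·83 + 4·62 + 0·67 + 3·81 + 2·40 = 83 + 415 + 248 + 0 + 243 + 80 = 1069; overall_A = 1069/15 = 71.2667.
Version B weighted sum = 1·95 + 5·95 + 4·80 + 0·83 + 3·84 + 2·54 = 95 + 475 + 320 + 0 + 252 + 108 = 1250; overall_B = 1250/15 = 83.3333.
Difference = 71.2667 − 83.3333 = -12.0666 ≈ -12.1.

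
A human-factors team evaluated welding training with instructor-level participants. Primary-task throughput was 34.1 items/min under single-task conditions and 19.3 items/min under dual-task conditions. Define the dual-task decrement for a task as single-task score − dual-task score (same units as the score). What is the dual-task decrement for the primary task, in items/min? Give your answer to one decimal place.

Decrement = 34.1 − 19.3 = 14.8000 items/min ≈ 14.8 items/min.

14.8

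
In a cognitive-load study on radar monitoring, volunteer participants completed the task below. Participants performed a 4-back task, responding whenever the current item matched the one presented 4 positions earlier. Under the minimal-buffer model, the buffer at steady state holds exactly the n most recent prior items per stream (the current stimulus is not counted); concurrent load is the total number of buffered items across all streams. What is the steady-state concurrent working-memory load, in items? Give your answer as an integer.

The buffer holds the 4 most recent prior items.
Steady-state concurrent load = 4 items.

4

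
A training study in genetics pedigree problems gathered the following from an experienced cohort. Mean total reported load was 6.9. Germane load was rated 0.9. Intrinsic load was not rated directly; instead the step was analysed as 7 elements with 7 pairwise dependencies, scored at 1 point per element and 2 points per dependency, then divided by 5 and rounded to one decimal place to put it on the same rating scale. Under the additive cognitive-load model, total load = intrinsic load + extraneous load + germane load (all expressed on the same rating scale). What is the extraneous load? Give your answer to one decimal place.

Intrinsic (element-interactivity): (7 × 1 + 7 × 2) / 5 = 21 / 5 = 4.2000 → 4.2.
extraneous load = total − intrinsic − germane
             = 6.9 − 4.2 − 0.9 = 1.8.

1.8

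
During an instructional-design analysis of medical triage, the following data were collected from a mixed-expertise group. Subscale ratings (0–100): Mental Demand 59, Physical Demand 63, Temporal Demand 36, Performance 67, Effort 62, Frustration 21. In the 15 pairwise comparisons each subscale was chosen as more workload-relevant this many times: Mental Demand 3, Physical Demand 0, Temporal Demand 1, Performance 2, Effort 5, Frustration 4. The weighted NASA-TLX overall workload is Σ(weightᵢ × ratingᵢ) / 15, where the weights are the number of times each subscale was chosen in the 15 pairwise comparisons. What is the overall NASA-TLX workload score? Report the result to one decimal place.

The tallies are the weights (they sum to 15).
Weighted sum = 3·59 + 0·63 + 1·36 + 2·67 + 5·62 + 4·21
            = 177 + 0 + 36 + 134 + 310 + 84 = 741.
Overall workload = 741 / 15 = 49.4000 ≈ 49.4.

49.4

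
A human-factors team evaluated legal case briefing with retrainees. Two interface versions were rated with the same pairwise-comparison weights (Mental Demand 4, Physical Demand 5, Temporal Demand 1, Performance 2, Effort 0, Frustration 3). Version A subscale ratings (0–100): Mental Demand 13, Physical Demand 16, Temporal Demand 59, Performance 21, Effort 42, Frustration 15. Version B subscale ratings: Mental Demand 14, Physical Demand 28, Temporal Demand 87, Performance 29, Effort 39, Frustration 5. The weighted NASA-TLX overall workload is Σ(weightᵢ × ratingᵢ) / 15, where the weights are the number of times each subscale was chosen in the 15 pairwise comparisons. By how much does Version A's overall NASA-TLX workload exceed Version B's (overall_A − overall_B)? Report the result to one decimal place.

-5.2

Version A weighted sum = 4·13 + 5·16 + 1·59 + 2·21 + 0·42 + 3·15 = 52 + 80 + 59 + 42 + 0 + 45 = 278; overall_A = 278/15 = 18.5333.
Version B weighted sum = 4·14 + 5·28 + 1·87 + 2·29 + 0·39 + 3·5 = 56 + 140 + 87 + 58 + 0 + 15 = 356; overall_B = 356/15 = 23.7333.
Difference = 18.5333 − 23.7333 = -5.2000 ≈ -5.2.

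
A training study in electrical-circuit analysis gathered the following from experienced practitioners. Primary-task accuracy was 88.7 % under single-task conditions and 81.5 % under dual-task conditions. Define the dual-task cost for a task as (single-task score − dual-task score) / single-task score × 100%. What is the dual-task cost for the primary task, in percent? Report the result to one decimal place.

Cost = (88.7 − 81.5) / 88.7 × 100%
     = 7.2000 / 88.7 × 100% = 8.1172%.
≈ 8.1%.

8.1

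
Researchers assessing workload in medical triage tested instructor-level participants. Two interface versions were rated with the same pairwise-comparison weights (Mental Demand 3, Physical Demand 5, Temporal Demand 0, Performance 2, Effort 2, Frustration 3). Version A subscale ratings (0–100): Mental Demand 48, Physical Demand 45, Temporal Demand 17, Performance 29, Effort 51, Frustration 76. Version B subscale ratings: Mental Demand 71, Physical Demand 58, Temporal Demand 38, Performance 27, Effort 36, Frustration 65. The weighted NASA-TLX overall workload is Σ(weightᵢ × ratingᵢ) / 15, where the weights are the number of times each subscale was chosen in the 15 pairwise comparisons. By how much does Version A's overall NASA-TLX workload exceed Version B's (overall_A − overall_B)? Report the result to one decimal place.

Version A weighted sum = 3·48 + 5·45 + 0·17 + 2·29 + 2·51 + 3·76 = 144 + 225 + 0 + 58 + 102 + 228 = 757; overall_A = 757/15 = 50.4667.
Version B weighted sum = 3·71 + 5·58 + 0·38 + 2·27 + 2·36 + 3·65 = 213 + 290 + 0 + 54 + 72 + 195 = 824; overall_B = 824/15 = 54.9333.
Difference = 50.4667 − 54.9333 = -4.4666 ≈ -4.5.

-4.5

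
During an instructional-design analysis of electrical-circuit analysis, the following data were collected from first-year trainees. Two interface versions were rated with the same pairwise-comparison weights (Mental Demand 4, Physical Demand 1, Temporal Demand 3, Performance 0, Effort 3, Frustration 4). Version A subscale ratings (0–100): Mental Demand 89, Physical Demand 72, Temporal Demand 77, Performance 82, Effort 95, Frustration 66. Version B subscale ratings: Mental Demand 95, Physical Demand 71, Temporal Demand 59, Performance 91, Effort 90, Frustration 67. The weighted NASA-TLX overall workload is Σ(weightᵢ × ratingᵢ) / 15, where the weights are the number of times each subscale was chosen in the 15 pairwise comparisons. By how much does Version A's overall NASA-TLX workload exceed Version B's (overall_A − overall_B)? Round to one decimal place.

Version A weighted sum = 4·89 + 1·72 + 3·77 + 0·82 + 3·95 + 4·66 = 356 + 72 + 231 + 0 + 285 + 264 = 1208; overall_A = 1208/15 = 80.5333.
Version B weighted sum = 4·95 + 1·71 + 3·59 + 0·91 + 3·90 + 4·67 = 380 + 71 + 177 + 0 + 270 + 268 = 1166; overall_B = 1166/15 = 77.7333.
Difference = 80.5333 − 77.7333 = 2.8000 ≈ 2.8.

2.8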